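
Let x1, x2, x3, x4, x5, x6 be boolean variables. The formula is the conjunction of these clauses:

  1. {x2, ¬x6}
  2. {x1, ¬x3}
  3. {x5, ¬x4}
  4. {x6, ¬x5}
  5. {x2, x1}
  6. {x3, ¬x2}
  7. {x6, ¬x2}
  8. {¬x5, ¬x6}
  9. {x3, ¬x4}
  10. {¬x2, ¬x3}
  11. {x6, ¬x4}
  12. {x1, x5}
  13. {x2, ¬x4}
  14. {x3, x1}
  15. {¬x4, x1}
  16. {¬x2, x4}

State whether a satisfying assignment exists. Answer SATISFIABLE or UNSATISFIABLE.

x1 occurs only positively in the remaining clauses — set x1 = True.
Branch on x2: take x2 = False.
  then x6 is forced to False.
  then x5 is forced to False.
  then x4 is forced to False.
x3 is now unconstrained; take x3 = True.
So x1 = T  x2 = F  x3 = T  x4 = F  x5 = F  x6 = F is a satisfying assignment.

SATISFIABLE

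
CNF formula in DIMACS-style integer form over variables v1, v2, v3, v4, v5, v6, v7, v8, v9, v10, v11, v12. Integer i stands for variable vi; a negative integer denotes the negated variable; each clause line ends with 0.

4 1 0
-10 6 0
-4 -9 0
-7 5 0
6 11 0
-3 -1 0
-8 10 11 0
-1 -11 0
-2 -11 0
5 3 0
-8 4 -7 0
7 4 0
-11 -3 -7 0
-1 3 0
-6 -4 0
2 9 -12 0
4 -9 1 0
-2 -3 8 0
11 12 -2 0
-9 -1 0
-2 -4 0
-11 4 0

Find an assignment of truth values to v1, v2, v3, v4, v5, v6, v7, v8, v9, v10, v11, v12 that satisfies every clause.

v1=False, v2=False, v3=False, v4=True, v5=True, v6=False, v7=False, v8=True, v9=False, v10=False, v11=True, v12=False

Pure literal: v5 appears only positively; assign v5 = True.
Set v1 = False and propagate.
  then v4 is forced to True.
  then v9 is forced to False.
  then v6 is forced to False.
  then v10 is forced to False.
  then v11 is forced to True.
  then v2 is forced to False.
  then v12 is forced to False.
Branch on v3: take v3 = False.
v7, v8 are now unconstrained; take v7 = False, v8 = True.
Check each clause:
  1. (v1 | v4) — v4 is true.
  2. (~v10 | v6) — ~v10 is true.
  3. (~v9 | ~v4) — ~v9 is true.
  4. (~v7 | v5) — ~v7 is true.
  5. (v6 | v11) — v11 is true.
  6. (~v1 | ~v3) — ~v3 is true.
  7. (v10 | v11 | ~v8) — v11 is true.
  8. (~v1 | ~v11) — ~v1 is true.
  9. (~v2 | ~v11) — ~v2 is true.
  10. (v3 | v5) — v5 is true.
  11. (v4 | ~v7 | ~v8) — ~v7 is true.
  12. (v4 | v7) — v4 is true.
  13. (~v11 | ~v3 | ~v7) — ~v3 is true.
  14. (v3 | ~v1) — ~v1 is true.
  15. (~v4 | ~v6) — ~v6 is true.
  16. (v2 | ~v12 | v9) — ~v12 is true.
  17. (v1 | v4 | ~v9) — v4 is true.
  18. (v8 | ~v2 | ~v3) — v8 is true.
  19. (v11 | v12 | ~v2) — v11 is true.
  20. (~v1 | ~v9) — ~v1 is true.
  21. (~v2 | ~v4) — ~v2 is true.
  22. (~v11 | v4) — v4 is true.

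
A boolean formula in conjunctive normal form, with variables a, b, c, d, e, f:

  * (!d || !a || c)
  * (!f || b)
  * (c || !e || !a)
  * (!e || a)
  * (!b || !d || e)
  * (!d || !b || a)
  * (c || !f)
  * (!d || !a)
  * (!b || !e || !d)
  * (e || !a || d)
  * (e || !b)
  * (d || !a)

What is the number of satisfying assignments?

4

Satisfying assignments:
  a=F b=F c=F d=F e=F f=F
  a=F b=F c=F d=T e=F f=F
  a=F b=F c=T d=F e=F f=F
  a=F b=F c=T d=T e=F f=F
That's 4 in total.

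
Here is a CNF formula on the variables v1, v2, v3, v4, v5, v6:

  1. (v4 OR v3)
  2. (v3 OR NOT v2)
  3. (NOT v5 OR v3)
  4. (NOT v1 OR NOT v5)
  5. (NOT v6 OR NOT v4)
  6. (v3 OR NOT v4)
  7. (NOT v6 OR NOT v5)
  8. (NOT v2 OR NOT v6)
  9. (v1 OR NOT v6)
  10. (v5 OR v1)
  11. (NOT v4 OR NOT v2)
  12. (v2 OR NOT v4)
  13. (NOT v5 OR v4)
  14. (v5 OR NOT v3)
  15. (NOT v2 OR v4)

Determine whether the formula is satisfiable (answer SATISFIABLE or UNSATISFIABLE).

UNSATISFIABLE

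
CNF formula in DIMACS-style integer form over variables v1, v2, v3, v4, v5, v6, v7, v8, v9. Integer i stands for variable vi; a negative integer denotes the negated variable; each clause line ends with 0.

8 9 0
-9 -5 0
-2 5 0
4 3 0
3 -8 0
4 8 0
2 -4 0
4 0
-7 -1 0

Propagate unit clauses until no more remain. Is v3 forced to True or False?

True

Unit clause (v4) sets v4 = True.
(v2 | ~v4): since v4 = True, the clause reduces to (v2). v2 = True.
From (~v2 | v5) and v2 = True: v5 = True.
In (~v5 | ~v9), ~v5 is now false; ~v9 must hold, so v9 = False.
From (v9 | v8) and v9 = False: v8 = True.
(~v8 | v3) with v8 = True leaves only v3, so v3 = True.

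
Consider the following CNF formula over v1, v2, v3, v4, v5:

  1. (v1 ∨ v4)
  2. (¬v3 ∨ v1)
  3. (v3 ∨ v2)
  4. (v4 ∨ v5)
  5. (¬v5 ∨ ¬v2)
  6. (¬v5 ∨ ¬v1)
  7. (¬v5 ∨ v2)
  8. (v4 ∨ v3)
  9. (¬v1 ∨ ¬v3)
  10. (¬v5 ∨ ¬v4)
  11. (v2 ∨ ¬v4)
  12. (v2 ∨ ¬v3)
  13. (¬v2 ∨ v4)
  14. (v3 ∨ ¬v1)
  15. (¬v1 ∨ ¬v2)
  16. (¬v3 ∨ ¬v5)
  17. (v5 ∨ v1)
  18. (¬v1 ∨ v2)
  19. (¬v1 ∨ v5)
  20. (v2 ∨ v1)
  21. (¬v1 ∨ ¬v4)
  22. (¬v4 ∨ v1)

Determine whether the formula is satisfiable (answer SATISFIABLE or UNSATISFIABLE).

v1 = True:
  propagation gives v5=False; an empty clause results — contradiction.
v1 = False:
  propagation gives v4=True; an empty clause results — contradiction.
Every branch closes, so no satisfying assignment exists.

UNSATISFIABLE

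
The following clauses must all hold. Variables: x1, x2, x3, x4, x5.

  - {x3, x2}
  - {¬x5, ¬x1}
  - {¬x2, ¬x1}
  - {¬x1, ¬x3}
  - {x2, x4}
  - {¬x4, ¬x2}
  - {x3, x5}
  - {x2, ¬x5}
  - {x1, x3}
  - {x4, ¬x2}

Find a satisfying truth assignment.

x1 = F, x2 = F, x3 = T, x4 = T, x5 = F

Check each clause:
  1. {x3, x2} — x3 is true.
  2. {¬x1, ¬x5} — ¬x5 is true.
  3. {¬x2, ¬x1} — ¬x1 is true.
  4. {¬x1, ¬x3} — ¬x1 is true.
  5. {x2, x4} — x4 is true.
  6. {¬x4, ¬x2} — ¬x2 is true.
  7. {x5, x3} — x3 is true.
  8. {¬x5, x2} — ¬x5 is true.
  9. {x1, x3} — x3 is true.
  10. {¬x2, x4} — x4 is true.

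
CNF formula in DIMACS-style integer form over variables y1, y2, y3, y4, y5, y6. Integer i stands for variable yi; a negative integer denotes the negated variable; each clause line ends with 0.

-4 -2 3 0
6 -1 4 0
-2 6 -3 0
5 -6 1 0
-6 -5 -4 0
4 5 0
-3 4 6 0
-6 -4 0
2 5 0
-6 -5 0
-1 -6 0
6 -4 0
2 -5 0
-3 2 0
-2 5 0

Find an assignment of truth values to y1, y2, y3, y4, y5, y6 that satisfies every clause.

y1=False, y2=True, y3=False, y4=False, y5=True, y6=False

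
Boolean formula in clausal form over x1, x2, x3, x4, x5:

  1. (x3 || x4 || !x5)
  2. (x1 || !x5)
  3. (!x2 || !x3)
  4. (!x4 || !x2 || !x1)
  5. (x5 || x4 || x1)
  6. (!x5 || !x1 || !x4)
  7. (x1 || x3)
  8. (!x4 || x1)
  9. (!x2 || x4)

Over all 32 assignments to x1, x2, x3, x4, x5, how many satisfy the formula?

5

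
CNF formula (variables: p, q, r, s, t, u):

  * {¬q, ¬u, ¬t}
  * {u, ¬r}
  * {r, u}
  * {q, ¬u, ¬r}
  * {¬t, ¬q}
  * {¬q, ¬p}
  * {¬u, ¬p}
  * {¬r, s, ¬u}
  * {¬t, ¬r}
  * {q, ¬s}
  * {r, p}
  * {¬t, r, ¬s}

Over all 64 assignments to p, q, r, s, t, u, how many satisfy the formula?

Satisfying assignments:
  p=0 q=1 r=1 s=1 t=0 u=1
That's 1 in total.

1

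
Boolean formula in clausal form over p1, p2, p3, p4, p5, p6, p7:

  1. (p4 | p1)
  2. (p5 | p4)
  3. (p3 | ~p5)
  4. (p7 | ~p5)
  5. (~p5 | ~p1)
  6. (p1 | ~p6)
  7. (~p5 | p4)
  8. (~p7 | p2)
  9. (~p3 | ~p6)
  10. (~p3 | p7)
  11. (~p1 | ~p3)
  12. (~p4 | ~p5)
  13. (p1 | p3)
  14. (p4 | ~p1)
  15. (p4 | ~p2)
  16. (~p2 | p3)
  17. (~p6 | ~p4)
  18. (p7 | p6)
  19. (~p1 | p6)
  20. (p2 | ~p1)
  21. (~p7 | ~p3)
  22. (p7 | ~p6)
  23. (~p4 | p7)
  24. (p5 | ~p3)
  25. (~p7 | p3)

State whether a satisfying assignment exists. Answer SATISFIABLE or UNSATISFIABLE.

UNSATISFIABLE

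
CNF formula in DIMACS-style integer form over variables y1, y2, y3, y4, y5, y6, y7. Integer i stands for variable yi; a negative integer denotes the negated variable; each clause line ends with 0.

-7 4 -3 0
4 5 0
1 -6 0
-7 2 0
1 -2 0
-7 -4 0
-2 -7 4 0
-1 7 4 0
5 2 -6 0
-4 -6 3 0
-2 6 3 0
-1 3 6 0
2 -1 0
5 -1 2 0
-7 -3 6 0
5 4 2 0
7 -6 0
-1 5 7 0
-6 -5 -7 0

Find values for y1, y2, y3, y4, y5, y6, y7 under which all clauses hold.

y1=False, y2=False, y3=True, y4=False, y5=True, y6=False, y7=False

Branch on y1: take y1 = False.
  then y6 is forced to False.
  then y2 is forced to False.
  then y7 is forced to False.
Try y4 = False.
  then y5 is forced to True.
y3 is now unconstrained; take y3 = True.
Every clause has at least one true literal under this assignment.
Check each clause:
  1. (!y7 || y4 || !y3) — !y7 is true.
  2. (y4 || y5) — y5 is true.
  3. (!y6 || y1) — !y6 is true.
  4. (!y7 || y2) — !y7 is true.
  5. (y1 || !y2) — !y2 is true.
  6. (!y4 || !y7) — !y7 is true.
  7. (!y7 || y4 || !y2) — !y7 is true.
  8. (y4 || y7 || !y1) — !y1 is true.
  9. (y5 || y2 || !y6) — !y6 is true.
  10. (y3 || !y6 || !y4) — !y6 is true.
  11. (y6 || y3 || !y2) — y3 is true.
  12. (!y1 || y6 || y3) — y3 is true.
  13. (!y1 || y2) — !y1 is true.
  14. (y5 || y2 || !y1) — y5 is true.
  15. (!y7 || !y3 || y6) — !y7 is true.
  16. (y2 || y4 || y5) — y5 is true.
  17. (!y6 || y7) — !y6 is true.
  18. (y7 || !y1 || y5) — y5 is true.
  19. (!y7 || !y6 || !y5) — !y7 is true.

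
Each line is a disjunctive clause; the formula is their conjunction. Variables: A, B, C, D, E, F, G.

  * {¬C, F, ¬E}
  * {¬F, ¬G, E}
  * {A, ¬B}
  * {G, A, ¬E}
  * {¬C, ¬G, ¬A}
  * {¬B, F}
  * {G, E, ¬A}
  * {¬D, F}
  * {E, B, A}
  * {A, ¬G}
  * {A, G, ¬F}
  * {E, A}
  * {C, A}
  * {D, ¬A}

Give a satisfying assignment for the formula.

A = True, B = True, C = False, D = True, E = True, F = True, G = False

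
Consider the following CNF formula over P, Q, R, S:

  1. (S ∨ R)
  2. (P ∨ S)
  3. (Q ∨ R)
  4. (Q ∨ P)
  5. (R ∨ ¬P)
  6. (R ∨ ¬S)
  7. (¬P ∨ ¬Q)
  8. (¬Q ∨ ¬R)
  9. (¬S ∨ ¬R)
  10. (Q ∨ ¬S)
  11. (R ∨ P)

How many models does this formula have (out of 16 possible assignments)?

1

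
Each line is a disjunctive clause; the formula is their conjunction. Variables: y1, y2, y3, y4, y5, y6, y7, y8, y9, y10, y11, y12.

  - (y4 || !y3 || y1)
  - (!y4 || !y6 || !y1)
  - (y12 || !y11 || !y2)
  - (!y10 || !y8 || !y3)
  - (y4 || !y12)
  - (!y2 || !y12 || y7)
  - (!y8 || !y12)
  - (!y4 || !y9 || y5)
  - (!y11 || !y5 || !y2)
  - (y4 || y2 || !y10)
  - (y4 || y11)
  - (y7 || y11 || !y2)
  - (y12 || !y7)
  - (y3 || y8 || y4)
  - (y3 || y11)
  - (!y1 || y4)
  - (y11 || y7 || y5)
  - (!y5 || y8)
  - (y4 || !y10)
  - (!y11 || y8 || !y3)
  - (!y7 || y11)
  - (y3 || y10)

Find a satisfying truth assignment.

y1 = False, y2 = False, y3 = True, y4 = True, y5 = True, y6 = True, y7 = False, y8 = True, y9 = False, y10 = False, y11 = True, y12 = False

Check each clause:
  1. (y1 || y4 || !y3) — y4 is true.
  2. (!y1 || !y6 || !y4) — !y1 is true.
  3. (!y11 || y12 || !y2) — !y2 is true.
  4. (!y8 || !y3 || !y10) — !y10 is true.
  5. (!y12 || y4) — !y12 is true.
  6. (!y2 || !y12 || y7) — !y12 is true.
  7. (!y12 || !y8) — !y12 is true.
  8. (y5 || !y4 || !y9) — y5 is true.
  9. (!y2 || !y11 || !y5) — !y2 is true.
  10. (y2 || y4 || !y10) — y4 is true.
  11. (y11 || y4) — y11 is true.
  12. (!y2 || y11 || y7) — y11 is true.
  13. (y12 || !y7) — !y7 is true.
  14. (y4 || y3 || y8) — y8 is true.
  15. (y11 || y3) — y3 is true.
  16. (!y1 || y4) — y4 is true.
  17. (y11 || y5 || y7) — y11 is true.
  18. (y8 || !y5) — y8 is true.
  19. (y4 || !y10) — y4 is true.
  20. (!y11 || y8 || !y3) — y8 is true.
  21. (!y7 || y11) — !y7 is true.
  22. (y10 || y3) — y3 is true.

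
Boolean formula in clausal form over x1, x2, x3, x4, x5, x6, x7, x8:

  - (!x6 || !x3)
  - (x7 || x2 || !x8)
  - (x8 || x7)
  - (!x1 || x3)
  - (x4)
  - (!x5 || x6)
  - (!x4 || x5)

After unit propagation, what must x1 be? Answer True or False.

False

(x4) is a unit clause: x4 = True.
In (!x4 || x5), !x4 is now false; x5 must hold, so x5 = True.
In (x6 || !x5), !x5 is now false; x6 must hold, so x6 = True.
In (!x3 || !x6), !x6 is now false; !x3 must hold, so x3 = False.
(x3 || !x1): since x3 = False, the clause reduces to (!x1). x1 = False.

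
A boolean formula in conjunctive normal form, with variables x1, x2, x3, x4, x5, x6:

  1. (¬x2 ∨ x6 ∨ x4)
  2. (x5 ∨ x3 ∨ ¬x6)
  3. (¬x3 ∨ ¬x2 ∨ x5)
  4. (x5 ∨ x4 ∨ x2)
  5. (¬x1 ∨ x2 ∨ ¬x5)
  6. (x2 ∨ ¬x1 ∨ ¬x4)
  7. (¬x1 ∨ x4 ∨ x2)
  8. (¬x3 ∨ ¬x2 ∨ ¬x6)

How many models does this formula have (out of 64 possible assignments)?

21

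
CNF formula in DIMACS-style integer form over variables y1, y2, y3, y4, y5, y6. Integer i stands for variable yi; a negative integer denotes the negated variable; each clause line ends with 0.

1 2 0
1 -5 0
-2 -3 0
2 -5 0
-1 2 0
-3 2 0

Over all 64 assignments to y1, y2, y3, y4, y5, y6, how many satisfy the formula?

Split on y2, then y1.
  y2=T, y1=T: forces y3=F; y4, y5, y6 free → 2^3 = 8.
  y2=T, y1=F: remaining (y3,y4,y5,y6) ∈ {(F,F,F,F); (F,F,F,T); (F,T,F,F); (F,T,F,T)} — 4.
  y2=F, y1=T: a clause becomes empty — 0.
  y2=F, y1=F: a clause becomes empty — 0.
Total: 8 + 4 + 0 + 0 = 12.

12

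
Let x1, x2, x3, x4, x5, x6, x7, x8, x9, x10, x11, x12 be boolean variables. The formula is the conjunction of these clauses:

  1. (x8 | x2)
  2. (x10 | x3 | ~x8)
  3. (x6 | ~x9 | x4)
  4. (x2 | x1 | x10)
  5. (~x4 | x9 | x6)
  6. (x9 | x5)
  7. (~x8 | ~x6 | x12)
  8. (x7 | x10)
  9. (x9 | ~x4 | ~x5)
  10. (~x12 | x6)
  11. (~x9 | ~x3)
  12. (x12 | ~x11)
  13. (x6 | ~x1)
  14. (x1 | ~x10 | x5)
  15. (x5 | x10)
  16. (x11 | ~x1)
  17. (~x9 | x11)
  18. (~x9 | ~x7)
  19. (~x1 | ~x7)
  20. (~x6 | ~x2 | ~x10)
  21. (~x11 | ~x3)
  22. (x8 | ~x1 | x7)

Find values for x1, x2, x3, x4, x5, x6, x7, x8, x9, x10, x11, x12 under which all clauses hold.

x1 = F, x2 = T, x3 = F, x4 = F, x5 = T, x6 = T, x7 = T, x8 = F, x9 = F, x10 = F, x11 = T, x12 = T

Branch on x1: take x1 = False.
Set x2 = True and propagate.
Branch on x3: take x3 = False.
The remaining clauses are satisfied by x4 = False, x5 = True, x6 = True, x7 = True, x8 = False, x9 = False, x10 = False, x11 = True, x12 = True.
Every clause has at least one true literal under this assignment.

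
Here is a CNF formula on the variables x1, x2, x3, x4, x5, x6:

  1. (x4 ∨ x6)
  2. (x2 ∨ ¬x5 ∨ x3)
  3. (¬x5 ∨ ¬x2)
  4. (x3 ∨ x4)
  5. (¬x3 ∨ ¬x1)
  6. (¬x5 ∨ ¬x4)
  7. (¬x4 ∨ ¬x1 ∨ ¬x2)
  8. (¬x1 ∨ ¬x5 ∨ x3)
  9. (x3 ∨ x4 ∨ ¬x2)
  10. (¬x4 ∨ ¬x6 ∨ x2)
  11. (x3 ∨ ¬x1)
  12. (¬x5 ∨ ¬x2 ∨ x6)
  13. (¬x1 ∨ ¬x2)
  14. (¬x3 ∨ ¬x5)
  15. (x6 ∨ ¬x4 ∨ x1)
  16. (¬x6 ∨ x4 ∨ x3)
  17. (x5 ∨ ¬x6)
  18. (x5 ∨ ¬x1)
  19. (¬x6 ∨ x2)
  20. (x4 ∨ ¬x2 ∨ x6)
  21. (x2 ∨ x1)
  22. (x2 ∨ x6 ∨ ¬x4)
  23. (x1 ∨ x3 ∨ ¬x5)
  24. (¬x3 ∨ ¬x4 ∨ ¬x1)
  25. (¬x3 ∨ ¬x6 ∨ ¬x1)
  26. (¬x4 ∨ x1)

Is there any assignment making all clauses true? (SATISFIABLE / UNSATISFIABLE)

UNSATISFIABLE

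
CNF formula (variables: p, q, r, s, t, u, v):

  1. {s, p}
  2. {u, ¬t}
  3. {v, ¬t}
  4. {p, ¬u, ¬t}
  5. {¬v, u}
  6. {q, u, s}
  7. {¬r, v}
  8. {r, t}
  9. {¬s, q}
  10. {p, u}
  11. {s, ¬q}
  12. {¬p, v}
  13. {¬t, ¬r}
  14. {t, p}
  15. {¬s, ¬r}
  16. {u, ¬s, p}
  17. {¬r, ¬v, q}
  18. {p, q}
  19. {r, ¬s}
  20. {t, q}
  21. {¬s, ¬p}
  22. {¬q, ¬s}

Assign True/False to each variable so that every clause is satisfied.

p = True, q = False, r = False, s = False, t = True, u = True, v = True

Branch on p: take p = True.
  then v is forced to True.
  then u is forced to True.
  then s is forced to False.
  then q is forced to False.
  then r is forced to False.
  then t is forced to True.
Every clause has at least one true literal under this assignment.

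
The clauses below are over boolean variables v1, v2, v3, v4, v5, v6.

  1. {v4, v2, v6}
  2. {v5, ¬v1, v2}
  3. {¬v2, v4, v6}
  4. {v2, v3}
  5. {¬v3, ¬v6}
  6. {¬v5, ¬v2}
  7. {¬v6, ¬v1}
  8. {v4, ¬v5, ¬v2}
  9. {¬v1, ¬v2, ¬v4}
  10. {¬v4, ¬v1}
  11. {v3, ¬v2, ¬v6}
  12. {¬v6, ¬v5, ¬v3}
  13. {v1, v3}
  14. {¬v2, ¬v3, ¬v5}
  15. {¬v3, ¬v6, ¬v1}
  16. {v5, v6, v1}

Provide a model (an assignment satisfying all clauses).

Set v1 = False and propagate.
  then v3 is forced to True.
  then v6 is forced to False.
  then v5 is forced to True.
  then v2 is forced to False.
  then v4 is forced to True.

v1 = False, v2 = False, v3 = True, v4 = True, v5 = True, v6 = False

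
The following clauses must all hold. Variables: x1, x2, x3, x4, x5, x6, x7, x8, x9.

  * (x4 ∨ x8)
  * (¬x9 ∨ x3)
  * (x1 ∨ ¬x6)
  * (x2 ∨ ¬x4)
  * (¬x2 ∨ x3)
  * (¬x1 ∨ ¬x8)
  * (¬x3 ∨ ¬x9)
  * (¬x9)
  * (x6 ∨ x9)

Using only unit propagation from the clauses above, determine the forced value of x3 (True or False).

(¬x9) stands alone — x9 = False.
From (x9 ∨ x6) and x9 = False: x6 = True.
(x1 ∨ ¬x6): since x6 = True, the clause reduces to (x1). x1 = True.
(¬x1 ∨ ¬x8): since x1 = True, the clause reduces to (¬x8). x8 = False.
In (x8 ∨ x4), x8 is now false; x4 must hold, so x4 = True.
(x2 ∨ ¬x4) with x4 = True leaves only x2, so x2 = True.
In (x3 ∨ ¬x2), ¬x2 is now false; x3 must hold, so x3 = True.

True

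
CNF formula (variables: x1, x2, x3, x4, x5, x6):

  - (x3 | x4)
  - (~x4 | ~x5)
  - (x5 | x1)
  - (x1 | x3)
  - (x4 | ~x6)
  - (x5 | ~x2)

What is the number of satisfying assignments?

Split on x4, then x5.
  x4=T, x5=T: a clause becomes empty — 0.
  x4=T, x5=F: remaining (x1,x2,x3,x6) ∈ {(T,F,F,F); (T,F,F,T); (T,F,T,F); (T,F,T,T)} — 4.
  x4=F, x5=T: remaining (x1,x2,x3,x6) ∈ {(F,F,T,F); (F,T,T,F); (T,F,T,F); (T,T,T,F)} — 4.
  x4=F, x5=F: remaining (x1,x2,x3,x6) ∈ {(T,F,T,F)} — 1.
Total: 0 + 4 + 4 + 1 = 9.

9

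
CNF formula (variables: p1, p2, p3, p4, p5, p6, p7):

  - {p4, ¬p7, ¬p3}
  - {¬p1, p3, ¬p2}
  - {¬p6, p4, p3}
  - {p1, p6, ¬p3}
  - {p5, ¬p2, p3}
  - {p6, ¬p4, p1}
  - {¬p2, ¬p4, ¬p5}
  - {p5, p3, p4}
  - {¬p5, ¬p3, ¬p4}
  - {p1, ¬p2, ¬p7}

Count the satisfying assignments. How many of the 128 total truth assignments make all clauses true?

40

Case analysis on p3 and p4:
  p3=T, p4=T: 11 of the 32 assignments to (p1,p2,p5,p6,p7) work.
  p3=T, p4=F: p2, p5 free; 3 ways for (p1,p6,p7) × 2^2 = 12.
  p3=F, p4=T: p5, p7 free; 3 ways for (p1,p2,p6) × 2^2 = 12.
  p3=F, p4=F: 5 of the 32 assignments to (p1,p2,p5,p6,p7) work.
Total: 11 + 12 + 12 + 5 = 40.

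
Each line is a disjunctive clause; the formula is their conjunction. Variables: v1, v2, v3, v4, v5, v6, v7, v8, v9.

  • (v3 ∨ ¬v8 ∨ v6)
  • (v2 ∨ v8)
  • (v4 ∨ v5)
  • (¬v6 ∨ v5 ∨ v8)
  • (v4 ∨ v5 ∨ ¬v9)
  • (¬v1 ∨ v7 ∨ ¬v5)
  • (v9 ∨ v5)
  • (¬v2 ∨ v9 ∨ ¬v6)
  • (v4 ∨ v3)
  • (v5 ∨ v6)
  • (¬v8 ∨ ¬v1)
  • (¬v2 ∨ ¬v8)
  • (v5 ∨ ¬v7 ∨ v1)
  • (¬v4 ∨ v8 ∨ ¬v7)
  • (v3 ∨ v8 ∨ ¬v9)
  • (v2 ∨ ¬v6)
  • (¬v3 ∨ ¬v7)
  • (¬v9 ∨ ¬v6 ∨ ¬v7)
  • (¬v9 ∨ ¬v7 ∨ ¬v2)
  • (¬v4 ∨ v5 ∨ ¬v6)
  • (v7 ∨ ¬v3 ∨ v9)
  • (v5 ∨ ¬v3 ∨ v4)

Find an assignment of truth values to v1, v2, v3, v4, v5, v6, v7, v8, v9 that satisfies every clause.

Set v1 = False and propagate.
The remaining clauses are satisfied by v2 = True, v3 = False, v4 = True, v5 = True, v6 = False, v7 = False, v8 = False, v9 = False.
Every clause has at least one true literal under this assignment.

v1=False  v2=True  v3=False  v4=True  v5=True  v6=False  v7=False  v8=False  v9=False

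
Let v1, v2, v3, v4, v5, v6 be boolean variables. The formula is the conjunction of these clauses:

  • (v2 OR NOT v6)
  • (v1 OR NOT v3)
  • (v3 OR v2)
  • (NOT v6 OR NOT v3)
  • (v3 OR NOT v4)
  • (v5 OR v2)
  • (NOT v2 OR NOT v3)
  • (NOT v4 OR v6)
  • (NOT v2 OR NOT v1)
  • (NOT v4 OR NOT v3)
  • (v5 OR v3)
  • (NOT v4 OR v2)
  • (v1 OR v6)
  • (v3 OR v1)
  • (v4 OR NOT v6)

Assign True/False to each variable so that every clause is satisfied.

v5 occurs only positively in the remaining clauses — set v5 = True.
Set v1 = True and propagate.
  then v2 is forced to False.
  then v6 is forced to False.
  then v3 is forced to True.
  then v4 is forced to False.
Every clause has at least one true literal under this assignment.
Check each clause:
  1. (NOT v6 OR v2) — NOT v6 is true.
  2. (v1 OR NOT v3) — v1 is true.
  3. (v2 OR v3) — v3 is true.
  4. (NOT v3 OR NOT v6) — NOT v6 is true.
  5. (NOT v4 OR v3) — v3 is true.
  6. (v5 OR v2) — v5 is true.
  7. (NOT v2 OR NOT v3) — NOT v2 is true.
  8. (v6 OR NOT v4) — NOT v4 is true.
  9. (NOT v2 OR NOT v1) — NOT v2 is true.
  10. (NOT v4 OR NOT v3) — NOT v4 is true.
  11. (v5 OR v3) — v3 is true.
  12. (NOT v4 OR v2) — NOT v4 is true.
  13. (v1 OR v6) — v1 is true.
  14. (v3 OR v1) — v1 is true.
  15. (NOT v6 OR v4) — NOT v6 is true.

v1=T  v2=F  v3=T  v4=F  v5=T  v6=F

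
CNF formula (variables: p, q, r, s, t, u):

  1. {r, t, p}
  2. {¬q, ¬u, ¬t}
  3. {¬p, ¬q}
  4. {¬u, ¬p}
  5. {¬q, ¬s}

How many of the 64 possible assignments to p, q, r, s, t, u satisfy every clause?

24

Case analysis on p and q:
  p=1, q=1: a clause becomes empty — 0.
  p=1, q=0: forces u=0; r, s, t free → 2^3 = 8.
  p=0, q=1: remaining (r,s,t,u) ∈ {(0,0,1,0); (1,0,0,0); (1,0,0,1); (1,0,1,0)} — 4.
  p=0, q=0: s, u free; 3 ways for (r,t) × 2^2 = 12.
Total: 0 + 8 + 4 + 12 = 24.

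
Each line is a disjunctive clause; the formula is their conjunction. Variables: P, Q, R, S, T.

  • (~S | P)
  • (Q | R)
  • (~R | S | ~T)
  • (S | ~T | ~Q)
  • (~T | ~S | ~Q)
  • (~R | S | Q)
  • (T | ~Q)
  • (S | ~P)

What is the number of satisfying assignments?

The models are:
  P=1 Q=0 R=1 S=1 T=0
  P=1 Q=0 R=1 S=1 T=1
That's 2 in total.

2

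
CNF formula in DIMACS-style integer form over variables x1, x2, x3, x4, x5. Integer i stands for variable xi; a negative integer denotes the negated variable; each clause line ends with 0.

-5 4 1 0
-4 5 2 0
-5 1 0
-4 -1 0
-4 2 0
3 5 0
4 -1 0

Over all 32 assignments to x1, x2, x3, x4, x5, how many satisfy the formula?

3

Satisfying assignments:
  x1=F x2=F x3=T x4=F x5=F
  x1=F x2=T x3=T x4=F x5=F
  x1=F x2=T x3=T x4=T x5=F
Count: 3.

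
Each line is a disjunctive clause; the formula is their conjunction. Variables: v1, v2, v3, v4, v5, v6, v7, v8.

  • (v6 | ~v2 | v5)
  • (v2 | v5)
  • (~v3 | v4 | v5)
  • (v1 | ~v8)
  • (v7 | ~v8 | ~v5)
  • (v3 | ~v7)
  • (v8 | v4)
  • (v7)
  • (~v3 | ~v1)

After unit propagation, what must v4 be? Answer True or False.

True

(v7) stands alone — v7 = True.
In (v3 | ~v7), ~v7 is now false; v3 must hold, so v3 = True.
From (~v3 | ~v1) and v3 = True: v1 = False.
From (~v8 | v1) and v1 = False: v8 = False.
In (v4 | v8), v8 is now false; v4 must hold, so v4 = True.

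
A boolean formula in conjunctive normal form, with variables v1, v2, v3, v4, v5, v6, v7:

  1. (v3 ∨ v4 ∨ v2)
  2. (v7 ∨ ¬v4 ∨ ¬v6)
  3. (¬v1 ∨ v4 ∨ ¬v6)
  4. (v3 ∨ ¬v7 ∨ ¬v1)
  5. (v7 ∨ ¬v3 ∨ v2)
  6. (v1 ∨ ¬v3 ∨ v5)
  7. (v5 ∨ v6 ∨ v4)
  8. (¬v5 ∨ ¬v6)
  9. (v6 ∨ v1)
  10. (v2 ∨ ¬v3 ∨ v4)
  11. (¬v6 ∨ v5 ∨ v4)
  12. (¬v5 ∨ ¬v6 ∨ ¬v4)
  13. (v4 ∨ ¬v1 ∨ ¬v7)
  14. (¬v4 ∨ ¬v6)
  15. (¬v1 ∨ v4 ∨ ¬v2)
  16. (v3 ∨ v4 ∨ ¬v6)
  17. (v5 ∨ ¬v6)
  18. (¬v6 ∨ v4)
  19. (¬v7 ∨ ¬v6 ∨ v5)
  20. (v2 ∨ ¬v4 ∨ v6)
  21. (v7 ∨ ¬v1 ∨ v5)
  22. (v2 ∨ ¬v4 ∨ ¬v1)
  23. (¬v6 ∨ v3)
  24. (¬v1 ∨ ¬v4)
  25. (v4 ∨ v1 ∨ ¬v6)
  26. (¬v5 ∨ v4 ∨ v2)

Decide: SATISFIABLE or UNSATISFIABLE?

UNSATISFIABLE

v4 = True:
  propagation gives v6=False, v1=True; an empty clause results — contradiction.
v4 = False:
  propagation gives v6=False, v5=True, v1=True, v7=False; an empty clause results — contradiction.
Every branch closes, so no satisfying assignment exists.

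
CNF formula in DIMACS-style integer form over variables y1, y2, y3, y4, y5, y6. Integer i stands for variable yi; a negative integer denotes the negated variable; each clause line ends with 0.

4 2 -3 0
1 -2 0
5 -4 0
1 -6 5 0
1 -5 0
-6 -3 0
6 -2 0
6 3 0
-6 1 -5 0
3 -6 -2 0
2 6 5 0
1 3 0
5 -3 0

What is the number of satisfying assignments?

Satisfying assignments:
  y1=T y2=F y3=F y4=F y5=F y6=T
  y1=T y2=F y3=F y4=F y5=T y6=T
  y1=T y2=F y3=F y4=T y5=T y6=T
  y1=T y2=F y3=T y4=T y5=T y6=F
That's 4 in total.

4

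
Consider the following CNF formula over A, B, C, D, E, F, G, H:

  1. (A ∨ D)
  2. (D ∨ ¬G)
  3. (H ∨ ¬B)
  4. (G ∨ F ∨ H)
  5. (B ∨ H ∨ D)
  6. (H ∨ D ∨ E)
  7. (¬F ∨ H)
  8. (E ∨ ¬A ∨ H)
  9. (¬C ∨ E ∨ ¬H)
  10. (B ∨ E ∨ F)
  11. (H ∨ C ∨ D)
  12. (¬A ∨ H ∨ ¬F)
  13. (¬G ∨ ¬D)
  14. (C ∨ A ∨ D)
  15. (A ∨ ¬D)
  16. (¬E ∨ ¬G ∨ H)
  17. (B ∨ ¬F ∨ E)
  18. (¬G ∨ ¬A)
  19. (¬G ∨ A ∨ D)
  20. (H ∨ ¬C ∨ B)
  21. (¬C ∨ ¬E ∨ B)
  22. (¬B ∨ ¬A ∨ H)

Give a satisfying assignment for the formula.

A=1  B=0  C=0  D=0  E=1  F=0  G=0  H=1

Check each clause:
  1. (A ∨ D) — A is true.
  2. (¬G ∨ D) — ¬G is true.
  3. (H ∨ ¬B) — H is true.
  4. (H ∨ F ∨ G) — H is true.
  5. (B ∨ H ∨ D) — H is true.
  6. (E ∨ D ∨ H) — H is true.
  7. (H ∨ ¬F) — H is true.
  8. (¬A ∨ H ∨ E) — H is true.
  9. (¬C ∨ E ∨ ¬H) — ¬C is true.
  10. (B ∨ F ∨ E) — E is true.
  11. (C ∨ H ∨ D) — H is true.
  12. (H ∨ ¬F ∨ ¬A) — H is true.
  13. (¬D ∨ ¬G) — ¬G is true.
  14. (D ∨ A ∨ C) — A is true.
  15. (¬D ∨ A) — A is true.
  16. (H ∨ ¬E ∨ ¬G) — H is true.
  17. (E ∨ ¬F ∨ B) — ¬F is true.
  18. (¬A ∨ ¬G) — ¬G is true.
  19. (¬G ∨ A ∨ D) — A is true.
  20. (¬C ∨ B ∨ H) — H is true.
  21. (B ∨ ¬C ∨ ¬E) — ¬C is true.
  22. (H ∨ ¬B ∨ ¬A) — H is true.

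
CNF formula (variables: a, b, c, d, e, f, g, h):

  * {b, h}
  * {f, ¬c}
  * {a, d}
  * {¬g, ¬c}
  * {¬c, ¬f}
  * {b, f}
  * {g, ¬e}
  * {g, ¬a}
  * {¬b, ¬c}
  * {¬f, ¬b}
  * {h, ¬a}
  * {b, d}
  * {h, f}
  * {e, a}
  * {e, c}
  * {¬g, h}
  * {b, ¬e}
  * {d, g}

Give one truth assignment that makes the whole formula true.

a = False  b = True  c = False  d = True  e = True  f = False  g = True  h = True

d occurs only positively in the remaining clauses — set d = True.
Pure literal: h appears only positively; assign h = True.
Try a = False.
  then e is forced to True.
  then g is forced to True.
  then c is forced to False.
  then b is forced to True.
  then f is forced to False.
Every clause has at least one true literal under this assignment.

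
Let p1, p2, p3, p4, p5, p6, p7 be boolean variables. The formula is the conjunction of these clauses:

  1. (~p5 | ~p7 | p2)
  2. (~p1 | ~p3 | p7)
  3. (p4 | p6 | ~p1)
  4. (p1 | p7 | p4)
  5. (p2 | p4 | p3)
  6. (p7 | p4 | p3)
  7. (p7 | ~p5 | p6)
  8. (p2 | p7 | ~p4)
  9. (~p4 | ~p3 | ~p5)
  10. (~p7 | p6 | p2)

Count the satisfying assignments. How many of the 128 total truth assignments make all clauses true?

38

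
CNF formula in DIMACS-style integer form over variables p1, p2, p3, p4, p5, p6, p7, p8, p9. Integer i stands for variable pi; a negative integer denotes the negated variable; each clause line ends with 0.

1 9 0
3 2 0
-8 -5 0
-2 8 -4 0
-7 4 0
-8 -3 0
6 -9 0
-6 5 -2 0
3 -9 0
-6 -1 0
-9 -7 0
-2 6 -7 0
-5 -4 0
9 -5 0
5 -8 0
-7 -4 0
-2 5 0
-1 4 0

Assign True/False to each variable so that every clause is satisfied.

p1=F, p2=F, p3=T, p4=T, p5=F, p6=T, p7=F, p8=F, p9=T

Check each clause:
  1. (p1 ∨ p9) — p9 is true.
  2. (p3 ∨ p2) — p3 is true.
  3. (¬p5 ∨ ¬p8) — ¬p8 is true.
  4. (¬p2 ∨ ¬p4 ∨ p8) — ¬p2 is true.
  5. (p4 ∨ ¬p7) — ¬p7 is true.
  6. (¬p8 ∨ ¬p3) — ¬p8 is true.
  7. (p6 ∨ ¬p9) — p6 is true.
  8. (¬p2 ∨ p5 ∨ ¬p6) — ¬p2 is true.
  9. (p3 ∨ ¬p9) — p3 is true.
  10. (¬p6 ∨ ¬p1) — ¬p1 is true.
  11. (¬p7 ∨ ¬p9) — ¬p7 is true.
  12. (¬p2 ∨ p6 ∨ ¬p7) — ¬p7 is true.
  13. (¬p4 ∨ ¬p5) — ¬p5 is true.
  14. (p9 ∨ ¬p5) — p9 is true.
  15. (p5 ∨ ¬p8) — ¬p8 is true.
  16. (¬p4 ∨ ¬p7) — ¬p7 is true.
  17. (p5 ∨ ¬p2) — ¬p2 is true.
  18. (¬p1 ∨ p4) — p4 is true.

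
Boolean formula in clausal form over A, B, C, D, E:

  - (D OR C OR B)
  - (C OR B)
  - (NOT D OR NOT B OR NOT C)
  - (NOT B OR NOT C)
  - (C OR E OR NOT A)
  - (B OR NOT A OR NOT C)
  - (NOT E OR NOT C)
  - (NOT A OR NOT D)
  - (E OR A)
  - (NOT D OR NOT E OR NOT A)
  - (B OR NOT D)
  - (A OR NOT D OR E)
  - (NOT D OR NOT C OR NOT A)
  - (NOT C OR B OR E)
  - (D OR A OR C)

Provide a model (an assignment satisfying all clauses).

A=F, B=T, C=F, D=T, E=T

Check each clause:
  1. (D OR B OR C) — B is true.
  2. (C OR B) — B is true.
  3. (NOT D OR NOT B OR NOT C) — NOT C is true.
  4. (NOT C OR NOT B) — NOT C is true.
  5. (C OR E OR NOT A) — E is true.
  6. (NOT A OR B OR NOT C) — B is true.
  7. (NOT C OR NOT E) — NOT C is true.
  8. (NOT A OR NOT D) — NOT A is true.
  9. (A OR E) — E is true.
  10. (NOT A OR NOT D OR NOT E) — NOT A is true.
  11. (NOT D OR B) — B is true.
  12. (NOT D OR E OR A) — E is true.
  13. (NOT A OR NOT C OR NOT D) — NOT C is true.
  14. (E OR NOT C OR B) — B is true.
  15. (D OR C OR A) — D is true.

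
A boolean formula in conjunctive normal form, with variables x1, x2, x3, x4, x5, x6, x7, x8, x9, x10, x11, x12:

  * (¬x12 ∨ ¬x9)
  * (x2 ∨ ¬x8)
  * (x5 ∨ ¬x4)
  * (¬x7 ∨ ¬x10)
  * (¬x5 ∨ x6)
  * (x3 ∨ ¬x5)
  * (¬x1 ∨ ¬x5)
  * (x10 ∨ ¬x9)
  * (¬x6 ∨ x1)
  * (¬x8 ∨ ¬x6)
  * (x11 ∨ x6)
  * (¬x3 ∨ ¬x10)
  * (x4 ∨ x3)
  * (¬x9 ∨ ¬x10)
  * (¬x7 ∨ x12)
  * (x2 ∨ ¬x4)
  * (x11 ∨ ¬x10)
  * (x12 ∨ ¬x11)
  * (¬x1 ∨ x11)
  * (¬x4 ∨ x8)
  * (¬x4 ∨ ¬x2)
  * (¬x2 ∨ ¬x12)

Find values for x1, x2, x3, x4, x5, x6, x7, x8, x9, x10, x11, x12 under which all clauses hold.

x1=1  x2=0  x3=1  x4=0  x5=0  x6=0  x7=1  x8=0  x9=0  x10=0  x11=1  x12=1

Pure literal: x9 appears only negated; assign x9 = False.
Try x1 = True.
  then x5 is forced to False.
  then x4 is forced to False.
  then x3 is forced to True.
  then x10 is forced to False.
  then x11 is forced to True.
  then x12 is forced to True.
  then x2 is forced to False.
  then x8 is forced to False.
x6, x7 are now unconstrained; take x6 = False, x7 = True.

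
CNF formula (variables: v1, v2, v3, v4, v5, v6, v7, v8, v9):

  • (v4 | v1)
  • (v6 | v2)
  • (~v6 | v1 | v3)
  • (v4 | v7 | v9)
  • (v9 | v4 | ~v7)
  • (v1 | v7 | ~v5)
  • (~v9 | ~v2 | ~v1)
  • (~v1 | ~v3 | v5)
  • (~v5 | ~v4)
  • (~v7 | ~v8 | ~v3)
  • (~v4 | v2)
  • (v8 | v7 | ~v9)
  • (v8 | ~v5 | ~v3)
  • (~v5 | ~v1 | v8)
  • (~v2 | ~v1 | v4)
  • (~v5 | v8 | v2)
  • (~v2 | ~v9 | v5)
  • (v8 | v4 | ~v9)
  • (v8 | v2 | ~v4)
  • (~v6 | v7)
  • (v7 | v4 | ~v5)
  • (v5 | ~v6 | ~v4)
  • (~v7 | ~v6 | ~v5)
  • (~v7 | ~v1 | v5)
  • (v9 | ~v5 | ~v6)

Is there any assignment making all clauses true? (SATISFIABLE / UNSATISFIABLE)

Set v1 = False and propagate.
  then v4 is forced to True.
  then v5 is forced to False.
  then v2 is forced to True.
  then v9 is forced to False.
  then v6 is forced to False.
Set v3 = False and propagate.
v7, v8 are now unconstrained; take v7 = True, v8 = False.
Every clause has at least one true literal under this assignment.
So v1=F, v2=T, v3=F, v4=T, v5=F, v6=F, v7=T, v8=F, v9=F is a satisfying assignment.

SATISFIABLE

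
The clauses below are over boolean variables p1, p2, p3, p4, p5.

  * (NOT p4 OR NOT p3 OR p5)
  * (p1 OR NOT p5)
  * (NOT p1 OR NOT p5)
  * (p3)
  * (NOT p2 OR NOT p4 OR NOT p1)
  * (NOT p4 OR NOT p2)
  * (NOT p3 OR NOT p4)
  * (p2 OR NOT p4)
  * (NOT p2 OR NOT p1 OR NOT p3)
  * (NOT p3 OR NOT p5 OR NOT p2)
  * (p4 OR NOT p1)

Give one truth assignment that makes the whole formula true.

p1=False  p2=True  p3=True  p4=False  p5=False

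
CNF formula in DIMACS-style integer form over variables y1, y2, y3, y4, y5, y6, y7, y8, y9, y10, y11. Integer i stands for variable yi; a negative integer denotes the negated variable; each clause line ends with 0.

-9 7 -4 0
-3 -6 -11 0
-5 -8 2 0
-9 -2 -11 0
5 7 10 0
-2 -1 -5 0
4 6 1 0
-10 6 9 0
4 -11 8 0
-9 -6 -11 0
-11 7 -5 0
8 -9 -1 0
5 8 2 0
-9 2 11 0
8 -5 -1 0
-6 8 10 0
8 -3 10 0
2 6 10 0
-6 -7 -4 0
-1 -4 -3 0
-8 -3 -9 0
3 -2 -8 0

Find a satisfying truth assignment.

Branch on y1: take y1 = True.
For the remaining variables, y2 = False, y3 = True, y4 = False, y5 = False, y6 = True, y7 = False, y8 = True, y9 = False, y10 = True, y11 = False works.

y1=T, y2=F, y3=T, y4=F, y5=F, y6=T, y7=F, y8=T, y9=F, y10=T, y11=F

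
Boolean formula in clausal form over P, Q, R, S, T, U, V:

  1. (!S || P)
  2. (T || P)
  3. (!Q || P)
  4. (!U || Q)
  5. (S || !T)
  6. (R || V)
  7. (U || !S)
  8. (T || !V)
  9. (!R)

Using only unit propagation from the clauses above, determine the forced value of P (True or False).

(!R) stands alone — R = False.
(V || R) with R = False leaves only V, so V = True.
From (T || !V) and V = True: T = True.
In (!T || S), !T is now false; S must hold, so S = True.
(P || !S): since S = True, the clause reduces to (P). P = True.

True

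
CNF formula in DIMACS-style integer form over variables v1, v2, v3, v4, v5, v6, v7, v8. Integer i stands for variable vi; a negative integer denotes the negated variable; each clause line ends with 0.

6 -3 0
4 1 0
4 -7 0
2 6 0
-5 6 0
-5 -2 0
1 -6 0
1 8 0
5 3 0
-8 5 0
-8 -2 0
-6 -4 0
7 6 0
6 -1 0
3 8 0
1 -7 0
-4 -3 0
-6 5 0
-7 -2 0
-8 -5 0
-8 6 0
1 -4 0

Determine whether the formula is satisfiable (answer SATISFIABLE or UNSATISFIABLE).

SATISFIABLE

Try v1 = True.
  then v6 is forced to True.
  then v4 is forced to False.
  then v7 is forced to False.
  then v5 is forced to True.
  then v2 is forced to False.
  then v8 is forced to False.
  then v3 is forced to True.
So v1=T  v2=F  v3=T  v4=F  v5=T  v6=T  v7=F  v8=F is a satisfying assignment.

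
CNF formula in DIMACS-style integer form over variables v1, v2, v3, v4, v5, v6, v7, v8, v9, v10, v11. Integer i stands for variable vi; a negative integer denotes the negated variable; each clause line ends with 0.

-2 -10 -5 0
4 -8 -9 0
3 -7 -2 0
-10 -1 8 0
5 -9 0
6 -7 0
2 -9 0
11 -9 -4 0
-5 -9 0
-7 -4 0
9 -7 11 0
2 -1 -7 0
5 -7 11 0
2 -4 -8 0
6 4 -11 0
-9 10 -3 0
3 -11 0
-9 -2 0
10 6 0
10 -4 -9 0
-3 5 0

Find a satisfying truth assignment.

v6 occurs only positively in the remaining clauses — set v6 = True.
v7 occurs only negated in the remaining clauses — set v7 = False.
Set v1 = True and propagate.
Try v2 = False.
  then v9 is forced to False.
Try v3 = True.
  then v5 is forced to True.
For the remaining variables, v4 = True, v8 = False, v10 = False, v11 = False works.
Every clause has at least one true literal under this assignment.
Check each clause:
  1. (~v5 \/ ~v10 \/ ~v2) — ~v2 is true.
  2. (v4 \/ ~v9 \/ ~v8) — ~v8 is true.
  3. (~v2 \/ ~v7 \/ v3) — ~v7 is true.
  4. (v8 \/ ~v10 \/ ~v1) — ~v10 is true.
  5. (~v9 \/ v5) — v5 is true.
  6. (~v7 \/ v6) — ~v7 is true.
  7. (~v9 \/ v2) — ~v9 is true.
  8. (v11 \/ ~v4 \/ ~v9) — ~v9 is true.
  9. (~v9 \/ ~v5) — ~v9 is true.
  10. (~v4 \/ ~v7) — ~v7 is true.
  11. (~v7 \/ v11 \/ v9) — ~v7 is true.
  12. (v2 \/ ~v1 \/ ~v7) — ~v7 is true.
  13. (~v7 \/ v5 \/ v11) — ~v7 is true.
  14. (v2 \/ ~v8 \/ ~v4) — ~v8 is true.
  15. (v6 \/ v4 \/ ~v11) — v4 is true.
  16. (~v9 \/ ~v3 \/ v10) — ~v9 is true.
  17. (~v11 \/ v3) — v3 is true.
  18. (~v9 \/ ~v2) — ~v2 is true.
  19. (v10 \/ v6) — v6 is true.
  20. (~v9 \/ v10 \/ ~v4) — ~v9 is true.
  21. (~v3 \/ v5) — v5 is true.

v1=1, v2=0, v3=1, v4=1, v5=1, v6=1, v7=0, v8=0, v9=0, v10=0, v11=0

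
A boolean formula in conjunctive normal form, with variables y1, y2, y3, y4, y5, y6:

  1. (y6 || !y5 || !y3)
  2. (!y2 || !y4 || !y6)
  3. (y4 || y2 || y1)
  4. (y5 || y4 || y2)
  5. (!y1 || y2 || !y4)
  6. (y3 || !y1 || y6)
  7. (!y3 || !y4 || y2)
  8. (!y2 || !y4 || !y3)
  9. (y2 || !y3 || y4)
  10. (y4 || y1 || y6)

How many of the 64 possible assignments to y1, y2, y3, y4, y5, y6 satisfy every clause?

16

Split on y4, then y2.
  y4=T, y2=T: remaining (y1,y3,y5,y6) ∈ {(F,F,F,F); (F,F,T,F)} — 2.
  y4=T, y2=F: remaining (y1,y3,y5,y6) ∈ {(F,F,F,F); (F,F,F,T); (F,F,T,F); (F,F,T,T)} — 4.
  y4=F, y2=T: 9 of the 16 assignments to (y1,y3,y5,y6) work.
  y4=F, y2=F: remaining (y1,y3,y5,y6) ∈ {(T,F,T,T)} — 1.
Total: 2 + 4 + 9 + 1 = 16.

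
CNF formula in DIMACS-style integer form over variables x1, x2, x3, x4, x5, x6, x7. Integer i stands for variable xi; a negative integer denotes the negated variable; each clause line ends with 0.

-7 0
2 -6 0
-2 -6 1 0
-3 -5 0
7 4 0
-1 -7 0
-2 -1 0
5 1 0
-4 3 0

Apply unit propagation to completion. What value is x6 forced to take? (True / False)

False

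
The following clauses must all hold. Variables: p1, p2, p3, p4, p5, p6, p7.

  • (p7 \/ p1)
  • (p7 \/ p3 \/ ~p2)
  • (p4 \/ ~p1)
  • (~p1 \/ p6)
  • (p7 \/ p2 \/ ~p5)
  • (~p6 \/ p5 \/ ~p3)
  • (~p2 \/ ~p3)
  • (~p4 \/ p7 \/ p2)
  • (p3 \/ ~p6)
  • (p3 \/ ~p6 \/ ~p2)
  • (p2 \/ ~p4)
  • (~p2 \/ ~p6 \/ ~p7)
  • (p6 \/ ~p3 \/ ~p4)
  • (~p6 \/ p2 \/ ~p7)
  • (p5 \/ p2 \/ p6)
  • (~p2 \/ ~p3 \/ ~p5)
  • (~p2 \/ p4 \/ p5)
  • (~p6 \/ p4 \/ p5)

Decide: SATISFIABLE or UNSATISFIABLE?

Branch on p1: take p1 = False.
  then p7 is forced to True.
Branch on p2: take p2 = False.
  then p4 is forced to False.
  then p6 is forced to False.
  then p5 is forced to True.
p3 is now unconstrained; take p3 = True.
Every clause has at least one true literal under this assignment.
So p1=F, p2=F, p3=T, p4=F, p5=T, p6=F, p7=T is a satisfying assignment.

SATISFIABLE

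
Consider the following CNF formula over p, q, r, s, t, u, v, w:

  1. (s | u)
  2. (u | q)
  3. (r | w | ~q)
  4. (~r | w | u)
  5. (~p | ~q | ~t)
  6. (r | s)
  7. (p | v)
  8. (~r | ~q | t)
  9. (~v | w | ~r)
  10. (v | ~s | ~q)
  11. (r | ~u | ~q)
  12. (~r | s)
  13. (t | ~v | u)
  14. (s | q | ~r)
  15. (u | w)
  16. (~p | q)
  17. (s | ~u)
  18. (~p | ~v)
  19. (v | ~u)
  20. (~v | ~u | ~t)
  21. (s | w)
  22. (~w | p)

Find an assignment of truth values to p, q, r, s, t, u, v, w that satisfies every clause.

p = 0  q = 0  r = 0  s = 1  t = 0  u = 1  v = 1  w = 0

Check each clause:
  1. (u | s) — s is true.
  2. (u | q) — u is true.
  3. (w | r | ~q) — ~q is true.
  4. (w | u | ~r) — ~r is true.
  5. (~p | ~q | ~t) — ~t is true.
  6. (r | s) — s is true.
  7. (p | v) — v is true.
  8. (~r | ~q | t) — ~r is true.
  9. (w | ~v | ~r) — ~r is true.
  10. (~s | ~q | v) — ~q is true.
  11. (~q | r | ~u) — ~q is true.
  12. (~r | s) — s is true.
  13. (u | t | ~v) — u is true.
  14. (s | q | ~r) — s is true.
  15. (u | w) — u is true.
  16. (q | ~p) — ~p is true.
  17. (~u | s) — s is true.
  18. (~p | ~v) — ~p is true.
  19. (~u | v) — v is true.
  20. (~u | ~t | ~v) — ~t is true.
  21. (s | w) — s is true.
  22. (~w | p) — ~w is true.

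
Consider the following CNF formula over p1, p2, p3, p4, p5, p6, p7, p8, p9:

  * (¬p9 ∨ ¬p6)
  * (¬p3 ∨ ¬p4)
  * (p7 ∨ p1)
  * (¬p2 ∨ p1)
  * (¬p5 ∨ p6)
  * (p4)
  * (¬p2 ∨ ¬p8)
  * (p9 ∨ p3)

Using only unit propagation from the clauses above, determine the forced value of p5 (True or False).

False

(p4) is a unit clause: p4 = True.
From (¬p4 ∨ ¬p3) and p4 = True: p3 = False.
In (p9 ∨ p3), p3 is now false; p9 must hold, so p9 = True.
In (¬p6 ∨ ¬p9), ¬p9 is now false; ¬p6 must hold, so p6 = False.
In (¬p5 ∨ p6), p6 is now false; ¬p5 must hold, so p5 = False.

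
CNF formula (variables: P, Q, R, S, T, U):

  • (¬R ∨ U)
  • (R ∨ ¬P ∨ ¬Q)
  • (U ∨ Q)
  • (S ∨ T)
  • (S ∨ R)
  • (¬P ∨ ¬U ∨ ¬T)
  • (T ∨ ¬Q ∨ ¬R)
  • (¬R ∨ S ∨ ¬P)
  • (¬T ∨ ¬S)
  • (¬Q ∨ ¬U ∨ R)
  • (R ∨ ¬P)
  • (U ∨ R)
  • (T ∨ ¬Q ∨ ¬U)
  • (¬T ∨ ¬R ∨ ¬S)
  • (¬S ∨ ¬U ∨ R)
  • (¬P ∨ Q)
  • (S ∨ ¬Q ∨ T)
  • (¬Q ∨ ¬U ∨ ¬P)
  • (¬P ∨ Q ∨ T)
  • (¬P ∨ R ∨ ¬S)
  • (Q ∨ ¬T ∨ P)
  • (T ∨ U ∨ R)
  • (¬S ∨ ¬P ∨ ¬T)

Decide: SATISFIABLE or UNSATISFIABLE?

SATISFIABLE

Set P = False and propagate.
Set Q = False and propagate.
  then U is forced to True.
  then T is forced to False.
  then S is forced to True.
  then R is forced to True.
So P=False, Q=False, R=True, S=True, T=False, U=True is a satisfying assignment.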